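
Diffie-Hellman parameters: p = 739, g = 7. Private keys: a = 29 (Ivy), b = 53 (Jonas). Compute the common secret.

378

Jonas sends B = g^b mod p = 7^53 mod 739.
7^1 ≡ 7 (mod 739)
7^2 = (7^1)^2 ≡ 7^2 = 49 ≡ 49 (mod 739)
7^4 = (7^2)^2 ≡ 49^2 = 2401 ≡ 184 (mod 739)
7^8 = (7^4)^2 ≡ 184^2 = 33856 ≡ 601 (mod 739)
7^16 = (7^8)^2 ≡ 601^2 = 361201 ≡ 569 (mod 739)
7^32 = (7^16)^2 ≡ 569^2 = 323761 ≡ 79 (mod 739)
7^53 = 7^32 · 7^16 · 7^4 · 7^1 ≡ 79 · 569 · 184 · 7 ≡ 672 (mod 739).
So B = 672. Ivy then computes K = B^a mod p = 672^29 mod 739.
672^1 ≡ 672 (mod 739)
672^2 = (672^1)^2 ≡ 672^2 = 451584 ≡ 55 (mod 739)
672^4 = (672^2)^2 ≡ 55^2 = 3025 ≡ 69 (mod 739)
672^8 = (672^4)^2 ≡ 69^2 = 4761 ≡ 327 (mod 739)
672^16 = (672^8)^2 ≡ 327^2 = 106929 ≡ 513 (mod 739)
672^29 = 672^16 · 672^8 · 672^4 · 672^1 ≡ 513 · 327 · 69 · 672 ≡ 378 (mod 739).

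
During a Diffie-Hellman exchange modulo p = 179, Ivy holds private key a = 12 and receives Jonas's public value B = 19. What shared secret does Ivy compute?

Shared key K = 19^12 mod 179.
19^1 ≡ 19 (mod 179)
19^2 = (19^1)^2 ≡ 19^2 = 361 ≡ 3 (mod 179)
19^4 = (19^2)^2 ≡ 3^2 = 9 ≡ 9 (mod 179)
19^8 = (19^4)^2 ≡ 9^2 = 81 ≡ 81 (mod 179)
19^12 = 19^8 · 19^4 ≡ 81 · 9 ≡ 13 (mod 179).

13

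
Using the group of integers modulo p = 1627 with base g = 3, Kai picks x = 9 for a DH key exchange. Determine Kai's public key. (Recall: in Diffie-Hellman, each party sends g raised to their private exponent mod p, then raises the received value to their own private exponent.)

Public value = 3^9 mod 1627.
3^1 ≡ 3 (mod 1627)
3^2 = (3^1)^2 ≡ 3^2 = 9 ≡ 9 (mod 1627)
3^4 = (3^2)^2 ≡ 9^2 = 81 ≡ 81 (mod 1627)
3^8 = (3^4)^2 ≡ 81^2 = 6561 ≡ 53 (mod 1627)
3^9 = 3^8 · 3^1 ≡ 53 · 3 ≡ 159 (mod 1627).

159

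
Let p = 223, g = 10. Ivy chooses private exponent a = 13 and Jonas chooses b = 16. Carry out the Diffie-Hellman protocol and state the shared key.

94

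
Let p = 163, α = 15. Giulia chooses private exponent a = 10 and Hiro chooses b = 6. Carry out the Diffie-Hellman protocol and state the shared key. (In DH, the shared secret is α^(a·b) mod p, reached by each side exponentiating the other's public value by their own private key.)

135

Hiro sends B = α^b mod p = 15^6 mod 163.
15^1 ≡ 15 (mod 163)
15^2 = (15^1)^2 ≡ 15^2 = 225 ≡ 62 (mod 163)
15^4 = (15^2)^2 ≡ 62^2 = 3844 ≡ 95 (mod 163)
15^6 = 15^4 · 15^2 ≡ 95 · 62 ≡ 22 (mod 163).
So B = 22. Giulia then computes K = B^a mod p = 22^10 mod 163.
22^1 ≡ 22 (mod 163)
22^2 = (22^1)^2 ≡ 22^2 = 484 ≡ 158 (mod 163)
22^4 = (22^2)^2 ≡ 158^2 = 24964 ≡ 25 (mod 163)
22^8 = (22^4)^2 ≡ 25^2 = 625 ≡ 136 (mod 163)
22^10 = 22^8 · 22^2 ≡ 136 · 158 ≡ 135 (mod 163).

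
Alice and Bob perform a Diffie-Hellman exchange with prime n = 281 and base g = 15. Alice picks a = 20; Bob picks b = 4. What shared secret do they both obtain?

Alice sends A = g^a mod n = 15^20 mod 281.
15^1 ≡ 15 (mod 281)
15^2 = (15^1)^2 ≡ 15^2 = 225 ≡ 225 (mod 281)
15^4 = (15^2)^2 ≡ 225^2 = 50625 ≡ 45 (mod 281)
15^8 = (15^4)^2 ≡ 45^2 = 2025 ≡ 58 (mod 281)
15^16 = (15^8)^2 ≡ 58^2 = 3364 ≡ 273 (mod 281)
15^20 = 15^16 · 15^4 ≡ 273 · 45 ≡ 202 (mod 281).
So A = 202. Bob then computes K = A^b mod n = 202^4 mod 281.
202^1 ≡ 202 (mod 281)
202^2 = (202^1)^2 ≡ 202^2 = 40804 ≡ 59 (mod 281)
202^4 = (202^2)^2 ≡ 59^2 = 3481 ≡ 109 (mod 281)

109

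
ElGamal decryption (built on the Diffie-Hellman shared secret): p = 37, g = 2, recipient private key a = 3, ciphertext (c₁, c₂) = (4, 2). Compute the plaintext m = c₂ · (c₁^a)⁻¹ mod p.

22

Shared mask s = c₁^a mod p = 4^3 mod 37.
4^1 ≡ 4 (mod 37)
4^2 = (4^1)^2 ≡ 4^2 = 16 ≡ 16 (mod 37)
4^3 = 4^2 · 4^1 ≡ 16 · 4 ≡ 27 (mod 37).
So s = 27; s⁻¹ ≡ 11 (mod 37).
m = c₂ · s⁻¹ mod 37 = 2 · 11 mod 37 = 22.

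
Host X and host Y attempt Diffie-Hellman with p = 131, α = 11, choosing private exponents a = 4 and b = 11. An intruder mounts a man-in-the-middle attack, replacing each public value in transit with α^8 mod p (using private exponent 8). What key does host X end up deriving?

55

Host X receives an intruder's public value M = 11^8 mod 131 instead of the honest one.
11^1 ≡ 11 (mod 131)
11^2 = (11^1)^2 ≡ 11^2 = 121 ≡ 121 (mod 131)
11^4 = (11^2)^2 ≡ 121^2 = 14641 ≡ 100 (mod 131)
11^8 = (11^4)^2 ≡ 100^2 = 10000 ≡ 44 (mod 131)
So M = 44. Host X computes K = M^4 mod 131.
44^1 ≡ 44 (mod 131)
44^2 = (44^1)^2 ≡ 44^2 = 1936 ≡ 102 (mod 131)
44^4 = (44^2)^2 ≡ 102^2 = 10404 ≡ 55 (mod 131)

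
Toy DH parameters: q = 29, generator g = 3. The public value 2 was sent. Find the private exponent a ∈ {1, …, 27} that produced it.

17

Try successive powers of 3 modulo 29:
3^1 ≡ 3
3^2 ≡ 9
3^3 ≡ 27
3^4 ≡ 23
3^5 ≡ 11
3^6 ≡ 4
3^7 ≡ 12
3^8 ≡ 7
3^9 ≡ 21
3^10 ≡ 5
3^11 ≡ 15
3^12 ≡ 16
3^13 ≡ 19
3^14 ≡ 28
3^15 ≡ 26
3^16 ≡ 20
3^17 ≡ 2
Found: a = 17.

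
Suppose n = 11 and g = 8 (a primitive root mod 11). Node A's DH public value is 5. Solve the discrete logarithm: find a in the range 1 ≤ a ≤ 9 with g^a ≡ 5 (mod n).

8

Try successive powers of 8 modulo 11:
8^1 ≡ 8
8^2 ≡ 9
8^3 ≡ 6
8^4 ≡ 4
8^5 ≡ 10
8^6 ≡ 3
8^7 ≡ 2
8^8 ≡ 5
Found: a = 8.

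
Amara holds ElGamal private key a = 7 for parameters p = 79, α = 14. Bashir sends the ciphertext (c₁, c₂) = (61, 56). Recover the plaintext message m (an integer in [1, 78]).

5

Shared mask s = c₁^a mod p = 61^7 mod 79.
61^1 ≡ 61 (mod 79)
61^2 = (61^1)^2 ≡ 61^2 = 3721 ≡ 8 (mod 79)
61^4 = (61^2)^2 ≡ 8^2 = 64 ≡ 64 (mod 79)
61^7 = 61^4 · 61^2 · 61^1 ≡ 64 · 8 · 61 ≡ 27 (mod 79).
So s = 27; s⁻¹ ≡ 41 (mod 79).
m = c₂ · s⁻¹ mod 79 = 56 · 41 mod 79 = 5.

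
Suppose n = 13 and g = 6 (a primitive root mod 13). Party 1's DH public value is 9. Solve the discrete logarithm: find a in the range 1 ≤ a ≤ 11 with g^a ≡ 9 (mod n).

Try successive powers of 6 modulo 13:
6^1 ≡ 6
6^2 ≡ 10
6^3 ≡ 8
6^4 ≡ 9
Found: a = 4.

4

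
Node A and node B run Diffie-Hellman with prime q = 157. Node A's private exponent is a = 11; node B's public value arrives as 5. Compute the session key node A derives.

Shared key K = 5^11 mod 157.
5^1 ≡ 5 (mod 157)
5^2 = (5^1)^2 ≡ 5^2 = 25 ≡ 25 (mod 157)
5^4 = (5^2)^2 ≡ 25^2 = 625 ≡ 154 (mod 157)
5^8 = (5^4)^2 ≡ 154^2 = 23716 ≡ 9 (mod 157)
5^11 = 5^8 · 5^2 · 5^1 ≡ 9 · 25 · 5 ≡ 26 (mod 157).

26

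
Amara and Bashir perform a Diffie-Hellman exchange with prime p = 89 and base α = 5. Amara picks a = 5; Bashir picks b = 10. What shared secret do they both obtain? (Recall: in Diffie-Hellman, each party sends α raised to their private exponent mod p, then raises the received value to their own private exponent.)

50

Amara sends A = α^a mod p = 5^5 mod 89.
5^1 ≡ 5 (mod 89)
5^2 = (5^1)^2 ≡ 5^2 = 25 ≡ 25 (mod 89)
5^4 = (5^2)^2 ≡ 25^2 = 625 ≡ 2 (mod 89)
5^5 = 5^4 · 5^1 ≡ 2 · 5 ≡ 10 (mod 89).
So A = 10. Bashir then computes K = A^b mod p = 10^10 mod 89.
10^1 ≡ 10 (mod 89)
10^2 = (10^1)^2 ≡ 10^2 = 100 ≡ 11 (mod 89)
10^4 = (10^2)^2 ≡ 11^2 = 121 ≡ 32 (mod 89)
10^8 = (10^4)^2 ≡ 32^2 = 1024 ≡ 45 (mod 89)
10^10 = 10^8 · 10^2 ≡ 45 · 11 ≡ 50 (mod 89).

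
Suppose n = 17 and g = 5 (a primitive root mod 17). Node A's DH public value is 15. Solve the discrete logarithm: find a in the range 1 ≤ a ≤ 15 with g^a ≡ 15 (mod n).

Try successive powers of 5 modulo 17:
5^1 ≡ 5
5^2 ≡ 8
5^3 ≡ 6
5^4 ≡ 13
5^5 ≡ 14
5^6 ≡ 2
5^7 ≡ 10
5^8 ≡ 16
5^9 ≡ 12
5^10 ≡ 9
5^11 ≡ 11
5^12 ≡ 4
5^13 ≡ 3
5^14 ≡ 15
Found: a = 14.

14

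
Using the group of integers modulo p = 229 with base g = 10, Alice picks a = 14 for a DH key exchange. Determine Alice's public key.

Public value = 10^14 mod 229.
10^1 ≡ 10 (mod 229)
10^2 = (10^1)^2 ≡ 10^2 = 100 ≡ 100 (mod 229)
10^4 = (10^2)^2 ≡ 100^2 = 10000 ≡ 153 (mod 229)
10^8 = (10^4)^2 ≡ 153^2 = 23409 ≡ 51 (mod 229)
10^14 = 10^8 · 10^4 · 10^2 ≡ 51 · 153 · 100 ≡ 97 (mod 229).

97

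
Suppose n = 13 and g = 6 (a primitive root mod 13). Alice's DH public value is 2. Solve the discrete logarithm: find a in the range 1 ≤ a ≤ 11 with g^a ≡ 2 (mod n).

5

Try successive powers of 6 modulo 13:
6^1 ≡ 6
6^2 ≡ 10
6^3 ≡ 8
6^4 ≡ 9
6^5 ≡ 2
Found: a = 5.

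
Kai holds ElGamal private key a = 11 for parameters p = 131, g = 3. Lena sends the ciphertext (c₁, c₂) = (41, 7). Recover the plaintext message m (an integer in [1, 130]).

Shared mask s = c₁^a mod p = 41^11 mod 131.
41^1 ≡ 41 (mod 131)
41^2 = (41^1)^2 ≡ 41^2 = 1681 ≡ 109 (mod 131)
41^4 = (41^2)^2 ≡ 109^2 = 11881 ≡ 91 (mod 131)
41^8 = (41^4)^2 ≡ 91^2 = 8281 ≡ 28 (mod 131)
41^11 = 41^8 · 41^2 · 41^1 ≡ 28 · 109 · 41 ≡ 27 (mod 131).
So s = 27; s⁻¹ ≡ 34 (mod 131).
m = c₂ · s⁻¹ mod 131 = 7 · 34 mod 131 = 107.

107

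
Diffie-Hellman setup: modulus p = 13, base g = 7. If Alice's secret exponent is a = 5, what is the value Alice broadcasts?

Public value = 7^5 (mod 13).
7^1 ≡ 7 (mod 13)
7^2 = (7^1)^2 ≡ 7^2 = 49 ≡ 10 (mod 13)
7^4 = (7^2)^2 ≡ 10^2 = 100 ≡ 9 (mod 13)
7^5 = 7^4 · 7^1 ≡ 9 · 7 ≡ 11 (mod 13).

11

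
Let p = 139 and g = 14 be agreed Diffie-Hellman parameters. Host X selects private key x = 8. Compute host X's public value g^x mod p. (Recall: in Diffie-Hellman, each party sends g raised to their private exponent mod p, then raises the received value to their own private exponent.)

Public value = 14^8 mod 139.
14^1 ≡ 14 (mod 139)
14^2 = (14^1)^2 ≡ 14^2 = 196 ≡ 57 (mod 139)
14^4 = (14^2)^2 ≡ 57^2 = 3249 ≡ 52 (mod 139)
14^8 = (14^4)^2 ≡ 52^2 = 2704 ≡ 63 (mod 139)

63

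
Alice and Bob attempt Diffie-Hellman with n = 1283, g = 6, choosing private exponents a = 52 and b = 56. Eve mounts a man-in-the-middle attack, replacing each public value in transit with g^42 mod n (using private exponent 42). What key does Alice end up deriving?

Alice receives Eve's public value M = 6^42 mod 1283 instead of the honest one.
6^1 ≡ 6 (mod 1283)
6^2 = (6^1)^2 ≡ 6^2 = 36 ≡ 36 (mod 1283)
6^4 = (6^2)^2 ≡ 36^2 = 1296 ≡ 13 (mod 1283)
6^8 = (6^4)^2 ≡ 13^2 = 169 ≡ 169 (mod 1283)
6^16 = (6^8)^2 ≡ 169^2 = 28561 ≡ 335 (mod 1283)
6^32 = (6^16)^2 ≡ 335^2 = 112225 ≡ 604 (mod 1283)
6^42 = 6^32 · 6^8 · 6^2 ≡ 604 · 169 · 36 ≡ 224 (mod 1283).
So M = 224. Alice computes K = M^52 mod 1283.
224^1 ≡ 224 (mod 1283)
224^2 = (224^1)^2 ≡ 224^2 = 50176 ≡ 139 (mod 1283)
224^4 = (224^2)^2 ≡ 139^2 = 19321 ≡ 76 (mod 1283)
224^8 = (224^4)^2 ≡ 76^2 = 5776 ≡ 644 (mod 1283)
224^16 = (224^8)^2 ≡ 644^2 = 414736 ≡ 327 (mod 1283)
224^32 = (224^16)^2 ≡ 327^2 = 106929 ≡ 440 (mod 1283)
224^52 = 224^32 · 224^16 · 224^4 ≡ 440 · 327 · 76 ≡ 1154 (mod 1283).

1154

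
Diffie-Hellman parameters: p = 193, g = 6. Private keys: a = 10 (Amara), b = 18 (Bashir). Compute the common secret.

150

Bashir sends B = g^b mod p = 6^18 mod 193.
6^1 ≡ 6 (mod 193)
6^2 = (6^1)^2 ≡ 6^2 = 36 ≡ 36 (mod 193)
6^4 = (6^2)^2 ≡ 36^2 = 1296 ≡ 138 (mod 193)
6^8 = (6^4)^2 ≡ 138^2 = 19044 ≡ 130 (mod 193)
6^16 = (6^8)^2 ≡ 130^2 = 16900 ≡ 109 (mod 193)
6^18 = 6^16 · 6^2 ≡ 109 · 36 ≡ 64 (mod 193).
So B = 64. Amara then computes K = B^a mod p = 64^10 mod 193.
64^1 ≡ 64 (mod 193)
64^2 = (64^1)^2 ≡ 64^2 = 4096 ≡ 43 (mod 193)
64^4 = (64^2)^2 ≡ 43^2 = 1849 ≡ 112 (mod 193)
64^8 = (64^4)^2 ≡ 112^2 = 12544 ≡ 192 (mod 193)
64^10 = 64^8 · 64^2 ≡ 192 · 43 ≡ 150 (mod 193).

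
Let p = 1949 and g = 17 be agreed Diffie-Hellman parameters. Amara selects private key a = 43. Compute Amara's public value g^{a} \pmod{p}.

317

Public value = 17^{43} \pmod{1949}.
17^1 ≡ 17 (mod 1949)
17^2 = (17^1)^2 ≡ 17^2 = 289 ≡ 289 (mod 1949)
17^4 = (17^2)^2 ≡ 289^2 = 83521 ≡ 1663 (mod 1949)
17^8 = (17^4)^2 ≡ 1663^2 = 2765569 ≡ 1887 (mod 1949)
17^16 = (17^8)^2 ≡ 1887^2 = 3560769 ≡ 1895 (mod 1949)
17^32 = (17^16)^2 ≡ 1895^2 = 3591025 ≡ 967 (mod 1949)
17^43 = 17^32 · 17^8 · 17^2 · 17^1 ≡ 967 · 1887 · 289 · 17 ≡ 317 (mod 1949).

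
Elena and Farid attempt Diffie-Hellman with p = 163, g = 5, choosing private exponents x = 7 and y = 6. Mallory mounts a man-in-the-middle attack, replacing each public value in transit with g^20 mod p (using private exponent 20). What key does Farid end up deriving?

Farid receives Mallory's public value M = 5^20 mod 163 instead of the honest one.
5^1 ≡ 5 (mod 163)
5^2 = (5^1)^2 ≡ 5^2 = 25 ≡ 25 (mod 163)
5^4 = (5^2)^2 ≡ 25^2 = 625 ≡ 136 (mod 163)
5^8 = (5^4)^2 ≡ 136^2 = 18496 ≡ 77 (mod 163)
5^16 = (5^8)^2 ≡ 77^2 = 5929 ≡ 61 (mod 163)
5^20 = 5^16 · 5^4 ≡ 61 · 136 ≡ 146 (mod 163).
So M = 146. Farid computes K = M^6 mod 163.
146^1 ≡ 146 (mod 163)
146^2 = (146^1)^2 ≡ 146^2 = 21316 ≡ 126 (mod 163)
146^4 = (146^2)^2 ≡ 126^2 = 15876 ≡ 65 (mod 163)
146^6 = 146^4 · 146^2 ≡ 65 · 126 ≡ 40 (mod 163).

40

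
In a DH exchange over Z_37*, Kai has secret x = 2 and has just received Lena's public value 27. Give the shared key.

Shared key K = 27^2 mod 37.
27^1 ≡ 27 (mod 37)
27^2 = (27^1)^2 ≡ 27^2 = 729 ≡ 26 (mod 37)

26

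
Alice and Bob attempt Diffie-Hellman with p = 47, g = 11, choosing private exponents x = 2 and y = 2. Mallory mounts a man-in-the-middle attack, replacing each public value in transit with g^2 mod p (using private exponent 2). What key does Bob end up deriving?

24

Bob receives Mallory's public value M = 11^2 mod 47 instead of the honest one.
11^1 ≡ 11 (mod 47)
11^2 = (11^1)^2 ≡ 11^2 = 121 ≡ 27 (mod 47)
So M = 27. Bob computes K = M^2 mod 47.
27^1 ≡ 27 (mod 47)
27^2 = (27^1)^2 ≡ 27^2 = 729 ≡ 24 (mod 47)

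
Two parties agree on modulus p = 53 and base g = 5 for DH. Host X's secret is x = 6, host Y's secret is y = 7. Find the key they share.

Host X sends A = g^x mod p = 5^6 mod 53.
5^1 ≡ 5 (mod 53)
5^2 = (5^1)^2 ≡ 5^2 = 25 ≡ 25 (mod 53)
5^4 = (5^2)^2 ≡ 25^2 = 625 ≡ 42 (mod 53)
5^6 = 5^4 · 5^2 ≡ 42 · 25 ≡ 43 (mod 53).
So A = 43. Host Y then computes K = A^y mod p = 43^7 mod 53.
43^1 ≡ 43 (mod 53)
43^2 = (43^1)^2 ≡ 43^2 = 1849 ≡ 47 (mod 53)
43^4 = (43^2)^2 ≡ 47^2 = 2209 ≡ 36 (mod 53)
43^7 = 43^4 · 43^2 · 43^1 ≡ 36 · 47 · 43 ≡ 40 (mod 53).

40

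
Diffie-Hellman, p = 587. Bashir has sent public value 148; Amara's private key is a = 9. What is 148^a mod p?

282

Shared key K = 148^9 mod 587.
148^1 ≡ 148 (mod 587)
148^2 = (148^1)^2 ≡ 148^2 = 21904 ≡ 185 (mod 587)
148^4 = (148^2)^2 ≡ 185^2 = 34225 ≡ 179 (mod 587)
148^8 = (148^4)^2 ≡ 179^2 = 32041 ≡ 343 (mod 587)
148^9 = 148^8 · 148^1 ≡ 343 · 148 ≡ 282 (mod 587).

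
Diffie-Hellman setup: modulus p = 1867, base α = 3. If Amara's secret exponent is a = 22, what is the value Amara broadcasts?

Public value = 3^22 mod 1867.
3^1 ≡ 3 (mod 1867)
3^2 = (3^1)^2 ≡ 3^2 = 9 ≡ 9 (mod 1867)
3^4 = (3^2)^2 ≡ 9^2 = 81 ≡ 81 (mod 1867)
3^8 = (3^4)^2 ≡ 81^2 = 6561 ≡ 960 (mod 1867)
3^16 = (3^8)^2 ≡ 960^2 = 921600 ≡ 1169 (mod 1867)
3^22 = 3^16 · 3^4 · 3^2 ≡ 1169 · 81 · 9 ≡ 849 (mod 1867).

849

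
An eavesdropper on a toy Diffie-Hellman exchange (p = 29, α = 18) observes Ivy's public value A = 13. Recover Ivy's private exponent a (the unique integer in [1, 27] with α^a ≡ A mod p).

Try successive powers of 18 modulo 29:
18^1 ≡ 18
18^2 ≡ 5
18^3 ≡ 3
18^4 ≡ 25
18^5 ≡ 15
18^6 ≡ 9
18^7 ≡ 17
18^8 ≡ 16
18^9 ≡ 27
18^10 ≡ 22
18^11 ≡ 19
18^12 ≡ 23
18^13 ≡ 8
18^14 ≡ 28
18^15 ≡ 11
18^16 ≡ 24
18^17 ≡ 26
18^18 ≡ 4
18^19 ≡ 14
18^20 ≡ 20
18^21 ≡ 12
18^22 ≡ 13
Found: a = 22.

22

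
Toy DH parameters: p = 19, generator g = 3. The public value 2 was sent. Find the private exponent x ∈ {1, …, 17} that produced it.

Try successive powers of 3 modulo 19:
3^1 ≡ 3
3^2 ≡ 9
3^3 ≡ 8
3^4 ≡ 5
3^5 ≡ 15
3^6 ≡ 7
3^7 ≡ 2
Found: x = 7.

7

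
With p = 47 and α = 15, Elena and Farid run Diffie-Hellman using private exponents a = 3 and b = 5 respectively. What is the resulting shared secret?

30

Farid sends B = α^b mod p = 15^5 mod 47.
15^1 ≡ 15 (mod 47)
15^2 = (15^1)^2 ≡ 15^2 = 225 ≡ 37 (mod 47)
15^4 = (15^2)^2 ≡ 37^2 = 1369 ≡ 6 (mod 47)
15^5 = 15^4 · 15^1 ≡ 6 · 15 ≡ 43 (mod 47).
So B = 43. Elena then computes K = B^a mod p = 43^3 mod 47.
43^1 ≡ 43 (mod 47)
43^2 = (43^1)^2 ≡ 43^2 = 1849 ≡ 16 (mod 47)
43^3 = 43^2 · 43^1 ≡ 16 · 43 ≡ 30 (mod 47).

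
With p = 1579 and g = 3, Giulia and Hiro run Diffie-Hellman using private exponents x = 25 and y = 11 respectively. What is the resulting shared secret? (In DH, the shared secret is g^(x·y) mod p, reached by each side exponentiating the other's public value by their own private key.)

903

Hiro sends B = g^y mod p = 3^11 mod 1579.
3^1 ≡ 3 (mod 1579)
3^2 = (3^1)^2 ≡ 3^2 = 9 ≡ 9 (mod 1579)
3^4 = (3^2)^2 ≡ 9^2 = 81 ≡ 81 (mod 1579)
3^8 = (3^4)^2 ≡ 81^2 = 6561 ≡ 245 (mod 1579)
3^11 = 3^8 · 3^2 · 3^1 ≡ 245 · 9 · 3 ≡ 299 (mod 1579).
So B = 299. Giulia then computes K = B^x mod p = 299^25 mod 1579.
299^1 ≡ 299 (mod 1579)
299^2 = (299^1)^2 ≡ 299^2 = 89401 ≡ 977 (mod 1579)
299^4 = (299^2)^2 ≡ 977^2 = 954529 ≡ 813 (mod 1579)
299^8 = (299^4)^2 ≡ 813^2 = 660969 ≡ 947 (mod 1579)
299^16 = (299^8)^2 ≡ 947^2 = 896809 ≡ 1516 (mod 1579)
299^25 = 299^16 · 299^8 · 299^1 ≡ 1516 · 947 · 299 ≡ 903 (mod 1579).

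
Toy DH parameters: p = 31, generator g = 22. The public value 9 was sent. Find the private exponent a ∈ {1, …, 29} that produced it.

Try successive powers of 22 modulo 31:
22^1 ≡ 22
22^2 ≡ 19
22^3 ≡ 15
22^4 ≡ 20
22^5 ≡ 6
22^6 ≡ 8
22^7 ≡ 21
22^8 ≡ 28
22^9 ≡ 27
22^10 ≡ 5
22^11 ≡ 17
22^12 ≡ 2
22^13 ≡ 13
22^14 ≡ 7
22^15 ≡ 30
22^16 ≡ 9
Found: a = 16.

16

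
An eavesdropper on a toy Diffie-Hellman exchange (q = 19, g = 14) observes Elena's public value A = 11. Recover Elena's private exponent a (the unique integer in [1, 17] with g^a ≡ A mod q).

12

Try successive powers of 14 modulo 19:
14^1 ≡ 14
14^2 ≡ 6
14^3 ≡ 8
14^4 ≡ 17
14^5 ≡ 10
14^6 ≡ 7
14^7 ≡ 3
14^8 ≡ 4
14^9 ≡ 18
14^10 ≡ 5
14^11 ≡ 13
14^12 ≡ 11
Found: a = 12.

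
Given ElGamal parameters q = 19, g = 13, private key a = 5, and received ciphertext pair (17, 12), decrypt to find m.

2

Shared mask s = c₁^a mod q = 17^5 mod 19.
17^1 ≡ 17 (mod 19)
17^2 = (17^1)^2 ≡ 17^2 = 289 ≡ 4 (mod 19)
17^4 = (17^2)^2 ≡ 4^2 = 16 ≡ 16 (mod 19)
17^5 = 17^4 · 17^1 ≡ 16 · 17 ≡ 6 (mod 19).
So s = 6; s⁻¹ ≡ 16 (mod 19).
m = c₂ · s⁻¹ mod 19 = 12 · 16 mod 19 = 2.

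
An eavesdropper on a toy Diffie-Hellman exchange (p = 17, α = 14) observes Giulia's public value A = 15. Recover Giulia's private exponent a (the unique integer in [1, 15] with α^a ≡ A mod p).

6

Try successive powers of 14 modulo 17:
14^1 ≡ 14
14^2 ≡ 9
14^3 ≡ 7
14^4 ≡ 13
14^5 ≡ 12
14^6 ≡ 15
Found: a = 6.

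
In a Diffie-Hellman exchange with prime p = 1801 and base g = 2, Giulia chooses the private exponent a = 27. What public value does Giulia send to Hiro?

4

Public value = 2^{27} \pmod{1801}.
2^1 ≡ 2 (mod 1801)
2^2 = (2^1)^2 ≡ 2^2 = 4 ≡ 4 (mod 1801)
2^4 = (2^2)^2 ≡ 4^2 = 16 ≡ 16 (mod 1801)
2^8 = (2^4)^2 ≡ 16^2 = 256 ≡ 256 (mod 1801)
2^16 = (2^8)^2 ≡ 256^2 = 65536 ≡ 700 (mod 1801)
2^27 = 2^16 · 2^8 · 2^2 · 2^1 ≡ 700 · 256 · 4 · 2 ≡ 4 (mod 1801).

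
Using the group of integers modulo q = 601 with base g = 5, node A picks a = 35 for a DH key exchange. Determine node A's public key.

481

Public value = 5^35 (mod 601).
5^1 ≡ 5 (mod 601)
5^2 = (5^1)^2 ≡ 5^2 = 25 ≡ 25 (mod 601)
5^4 = (5^2)^2 ≡ 25^2 = 625 ≡ 24 (mod 601)
5^8 = (5^4)^2 ≡ 24^2 = 576 ≡ 576 (mod 601)
5^16 = (5^8)^2 ≡ 576^2 = 331776 ≡ 24 (mod 601)
5^32 = (5^16)^2 ≡ 24^2 = 576 ≡ 576 (mod 601)
5^35 = 5^32 · 5^2 · 5^1 ≡ 576 · 25 · 5 ≡ 481 (mod 601).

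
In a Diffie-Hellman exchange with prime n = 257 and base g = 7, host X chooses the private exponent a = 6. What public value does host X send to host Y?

200

Public value = 7^6 (mod 257).
7^1 ≡ 7 (mod 257)
7^2 = (7^1)^2 ≡ 7^2 = 49 ≡ 49 (mod 257)
7^4 = (7^2)^2 ≡ 49^2 = 2401 ≡ 88 (mod 257)
7^6 = 7^4 · 7^2 ≡ 88 · 49 ≡ 200 (mod 257).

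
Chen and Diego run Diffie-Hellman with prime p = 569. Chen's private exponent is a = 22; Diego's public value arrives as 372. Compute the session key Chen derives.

Shared key K = 372^22 mod 569.
372^1 ≡ 372 (mod 569)
372^2 = (372^1)^2 ≡ 372^2 = 138384 ≡ 117 (mod 569)
372^4 = (372^2)^2 ≡ 117^2 = 13689 ≡ 33 (mod 569)
372^8 = (372^4)^2 ≡ 33^2 = 1089 ≡ 520 (mod 569)
372^16 = (372^8)^2 ≡ 520^2 = 270400 ≡ 125 (mod 569)
372^22 = 372^16 · 372^4 · 372^2 ≡ 125 · 33 · 117 ≡ 113 (mod 569).

113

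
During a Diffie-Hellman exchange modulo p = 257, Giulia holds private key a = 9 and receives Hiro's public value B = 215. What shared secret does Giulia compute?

Shared key K = 215^9 mod 257.
215^1 ≡ 215 (mod 257)
215^2 = (215^1)^2 ≡ 215^2 = 46225 ≡ 222 (mod 257)
215^4 = (215^2)^2 ≡ 222^2 = 49284 ≡ 197 (mod 257)
215^8 = (215^4)^2 ≡ 197^2 = 38809 ≡ 2 (mod 257)
215^9 = 215^8 · 215^1 ≡ 2 · 215 ≡ 173 (mod 257).

173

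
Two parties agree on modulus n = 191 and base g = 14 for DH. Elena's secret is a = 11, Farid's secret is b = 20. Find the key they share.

180

Elena sends A = g^a mod n = 14^11 mod 191.
14^1 ≡ 14 (mod 191)
14^2 = (14^1)^2 ≡ 14^2 = 196 ≡ 5 (mod 191)
14^4 = (14^2)^2 ≡ 5^2 = 25 ≡ 25 (mod 191)
14^8 = (14^4)^2 ≡ 25^2 = 625 ≡ 52 (mod 191)
14^11 = 14^8 · 14^2 · 14^1 ≡ 52 · 5 · 14 ≡ 11 (mod 191).
So A = 11. Farid then computes K = A^b mod n = 11^20 mod 191.
11^1 ≡ 11 (mod 191)
11^2 = (11^1)^2 ≡ 11^2 = 121 ≡ 121 (mod 191)
11^4 = (11^2)^2 ≡ 121^2 = 14641 ≡ 125 (mod 191)
11^8 = (11^4)^2 ≡ 125^2 = 15625 ≡ 154 (mod 191)
11^16 = (11^8)^2 ≡ 154^2 = 23716 ≡ 32 (mod 191)
11^20 = 11^16 · 11^4 ≡ 32 · 125 ≡ 180 (mod 191).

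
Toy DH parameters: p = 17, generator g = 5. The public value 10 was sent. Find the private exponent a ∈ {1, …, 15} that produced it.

7

Try successive powers of 5 modulo 17:
5^1 ≡ 5
5^2 ≡ 8
5^3 ≡ 6
5^4 ≡ 13
5^5 ≡ 14
5^6 ≡ 2
5^7 ≡ 10
Found: a = 7.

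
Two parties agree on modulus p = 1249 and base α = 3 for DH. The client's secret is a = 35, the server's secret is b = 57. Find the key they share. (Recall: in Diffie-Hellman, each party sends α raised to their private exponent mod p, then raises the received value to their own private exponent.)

The server sends B = α^b mod p = 3^57 mod 1249.
3^1 ≡ 3 (mod 1249)
3^2 = (3^1)^2 ≡ 3^2 = 9 ≡ 9 (mod 1249)
3^4 = (3^2)^2 ≡ 9^2 = 81 ≡ 81 (mod 1249)
3^8 = (3^4)^2 ≡ 81^2 = 6561 ≡ 316 (mod 1249)
3^16 = (3^8)^2 ≡ 316^2 = 99856 ≡ 1185 (mod 1249)
3^32 = (3^16)^2 ≡ 1185^2 = 1404225 ≡ 349 (mod 1249)
3^57 = 3^32 · 3^16 · 3^8 · 3^1 ≡ 349 · 1185 · 316 · 3 ≡ 1018 (mod 1249).
So B = 1018. The client then computes K = B^a mod p = 1018^35 mod 1249.
1018^1 ≡ 1018 (mod 1249)
1018^2 = (1018^1)^2 ≡ 1018^2 = 1036324 ≡ 903 (mod 1249)
1018^4 = (1018^2)^2 ≡ 903^2 = 815409 ≡ 1061 (mod 1249)
1018^8 = (1018^4)^2 ≡ 1061^2 = 1125721 ≡ 372 (mod 1249)
1018^16 = (1018^8)^2 ≡ 372^2 = 138384 ≡ 994 (mod 1249)
1018^32 = (1018^16)^2 ≡ 994^2 = 988036 ≡ 77 (mod 1249)
1018^35 = 1018^32 · 1018^2 · 1018^1 ≡ 77 · 903 · 1018 ≡ 479 (mod 1249).

479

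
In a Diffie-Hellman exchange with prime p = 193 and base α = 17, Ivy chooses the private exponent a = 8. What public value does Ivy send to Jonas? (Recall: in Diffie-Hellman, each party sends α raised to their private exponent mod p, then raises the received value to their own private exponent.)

Public value = 17^8 (mod 193).
17^1 ≡ 17 (mod 193)
17^2 = (17^1)^2 ≡ 17^2 = 289 ≡ 96 (mod 193)
17^4 = (17^2)^2 ≡ 96^2 = 9216 ≡ 145 (mod 193)
17^8 = (17^4)^2 ≡ 145^2 = 21025 ≡ 181 (mod 193)

181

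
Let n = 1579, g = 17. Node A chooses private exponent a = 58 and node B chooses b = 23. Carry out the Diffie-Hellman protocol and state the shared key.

Node A sends A = g^a mod n = 17^58 mod 1579.
17^1 ≡ 17 (mod 1579)
17^2 = (17^1)^2 ≡ 17^2 = 289 ≡ 289 (mod 1579)
17^4 = (17^2)^2 ≡ 289^2 = 83521 ≡ 1413 (mod 1579)
17^8 = (17^4)^2 ≡ 1413^2 = 1996569 ≡ 713 (mod 1579)
17^16 = (17^8)^2 ≡ 713^2 = 508369 ≡ 1510 (mod 1579)
17^32 = (17^16)^2 ≡ 1510^2 = 2280100 ≡ 24 (mod 1579)
17^58 = 17^32 · 17^16 · 17^8 · 17^2 ≡ 24 · 1510 · 713 · 289 ≡ 982 (mod 1579).
So A = 982. Node B then computes K = A^b mod n = 982^23 mod 1579.
982^1 ≡ 982 (mod 1579)
982^2 = (982^1)^2 ≡ 982^2 = 964324 ≡ 1134 (mod 1579)
982^4 = (982^2)^2 ≡ 1134^2 = 1285956 ≡ 650 (mod 1579)
982^8 = (982^4)^2 ≡ 650^2 = 422500 ≡ 907 (mod 1579)
982^16 = (982^8)^2 ≡ 907^2 = 822649 ≡ 1569 (mod 1579)
982^23 = 982^16 · 982^4 · 982^2 · 982^1 ≡ 1569 · 650 · 1134 · 982 ≡ 322 (mod 1579).

322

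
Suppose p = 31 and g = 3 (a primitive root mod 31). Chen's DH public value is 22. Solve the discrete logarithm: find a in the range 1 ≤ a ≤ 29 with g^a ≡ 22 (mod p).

17

Try successive powers of 3 modulo 31:
3^1 ≡ 3
3^2 ≡ 9
3^3 ≡ 27
3^4 ≡ 19
3^5 ≡ 26
3^6 ≡ 16
3^7 ≡ 17
3^8 ≡ 20
3^9 ≡ 29
3^10 ≡ 25
3^11 ≡ 13
3^12 ≡ 8
3^13 ≡ 24
3^14 ≡ 10
3^15 ≡ 30
3^16 ≡ 28
3^17 ≡ 22
Found: a = 17.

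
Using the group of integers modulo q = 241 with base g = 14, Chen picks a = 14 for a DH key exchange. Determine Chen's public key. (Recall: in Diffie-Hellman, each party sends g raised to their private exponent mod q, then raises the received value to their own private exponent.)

Public value = 14^14 mod 241.
14^1 ≡ 14 (mod 241)
14^2 = (14^1)^2 ≡ 14^2 = 196 ≡ 196 (mod 241)
14^4 = (14^2)^2 ≡ 196^2 = 38416 ≡ 97 (mod 241)
14^8 = (14^4)^2 ≡ 97^2 = 9409 ≡ 10 (mod 241)
14^14 = 14^8 · 14^4 · 14^2 ≡ 10 · 97 · 196 ≡ 212 (mod 241).

212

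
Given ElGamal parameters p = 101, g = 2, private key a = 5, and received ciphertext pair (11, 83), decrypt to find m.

5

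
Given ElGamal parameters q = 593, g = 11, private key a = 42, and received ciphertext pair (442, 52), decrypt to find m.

Shared mask s = c₁^a mod q = 442^42 mod 593.
442^1 ≡ 442 (mod 593)
442^2 = (442^1)^2 ≡ 442^2 = 195364 ≡ 267 (mod 593)
442^4 = (442^2)^2 ≡ 267^2 = 71289 ≡ 129 (mod 593)
442^8 = (442^4)^2 ≡ 129^2 = 16641 ≡ 37 (mod 593)
442^16 = (442^8)^2 ≡ 37^2 = 1369 ≡ 183 (mod 593)
442^32 = (442^16)^2 ≡ 183^2 = 33489 ≡ 281 (mod 593)
442^42 = 442^32 · 442^8 · 442^2 ≡ 281 · 37 · 267 ≡ 166 (mod 593).
So s = 166; s⁻¹ ≡ 568 (mod 593).
m = c₂ · s⁻¹ mod 593 = 52 · 568 mod 593 = 479.

479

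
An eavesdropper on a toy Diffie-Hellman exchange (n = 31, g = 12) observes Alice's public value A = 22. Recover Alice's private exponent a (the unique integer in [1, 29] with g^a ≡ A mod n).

Try successive powers of 12 modulo 31:
12^1 ≡ 12
12^2 ≡ 20
12^3 ≡ 23
12^4 ≡ 28
12^5 ≡ 26
12^6 ≡ 2
12^7 ≡ 24
12^8 ≡ 9
12^9 ≡ 15
12^10 ≡ 25
12^11 ≡ 21
12^12 ≡ 4
12^13 ≡ 17
12^14 ≡ 18
12^15 ≡ 30
12^16 ≡ 19
12^17 ≡ 11
12^18 ≡ 8
12^19 ≡ 3
12^20 ≡ 5
12^21 ≡ 29
12^22 ≡ 7
12^23 ≡ 22
Found: a = 23.

23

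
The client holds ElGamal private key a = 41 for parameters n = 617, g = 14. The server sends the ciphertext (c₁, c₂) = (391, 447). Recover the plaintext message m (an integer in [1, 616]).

268

Shared mask s = c₁^a mod n = 391^41 mod 617.
391^1 ≡ 391 (mod 617)
391^2 = (391^1)^2 ≡ 391^2 = 152881 ≡ 482 (mod 617)
391^4 = (391^2)^2 ≡ 482^2 = 232324 ≡ 332 (mod 617)
391^8 = (391^4)^2 ≡ 332^2 = 110224 ≡ 398 (mod 617)
391^16 = (391^8)^2 ≡ 398^2 = 158404 ≡ 452 (mod 617)
391^32 = (391^16)^2 ≡ 452^2 = 204304 ≡ 77 (mod 617)
391^41 = 391^32 · 391^8 · 391^1 ≡ 77 · 398 · 391 ≡ 446 (mod 617).
So s = 446; s⁻¹ ≡ 267 (mod 617).
m = c₂ · s⁻¹ mod 617 = 447 · 267 mod 617 = 268.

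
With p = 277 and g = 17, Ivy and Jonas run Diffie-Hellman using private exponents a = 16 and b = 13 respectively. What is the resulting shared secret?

88

Ivy sends A = g^a mod p = 17^16 mod 277.
17^1 ≡ 17 (mod 277)
17^2 = (17^1)^2 ≡ 17^2 = 289 ≡ 12 (mod 277)
17^4 = (17^2)^2 ≡ 12^2 = 144 ≡ 144 (mod 277)
17^8 = (17^4)^2 ≡ 144^2 = 20736 ≡ 238 (mod 277)
17^16 = (17^8)^2 ≡ 238^2 = 56644 ≡ 136 (mod 277)
So A = 136. Jonas then computes K = A^b mod p = 136^13 mod 277.
136^1 ≡ 136 (mod 277)
136^2 = (136^1)^2 ≡ 136^2 = 18496 ≡ 214 (mod 277)
136^4 = (136^2)^2 ≡ 214^2 = 45796 ≡ 91 (mod 277)
136^8 = (136^4)^2 ≡ 91^2 = 8281 ≡ 248 (mod 277)
136^13 = 136^8 · 136^4 · 136^1 ≡ 248 · 91 · 136 ≡ 88 (mod 277).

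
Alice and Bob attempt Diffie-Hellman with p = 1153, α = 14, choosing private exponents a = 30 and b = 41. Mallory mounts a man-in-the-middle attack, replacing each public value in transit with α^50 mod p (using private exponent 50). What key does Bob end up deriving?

Bob receives Mallory's public value M = 14^50 mod 1153 instead of the honest one.
14^1 ≡ 14 (mod 1153)
14^2 = (14^1)^2 ≡ 14^2 = 196 ≡ 196 (mod 1153)
14^4 = (14^2)^2 ≡ 196^2 = 38416 ≡ 367 (mod 1153)
14^8 = (14^4)^2 ≡ 367^2 = 134689 ≡ 941 (mod 1153)
14^16 = (14^8)^2 ≡ 941^2 = 885481 ≡ 1130 (mod 1153)
14^32 = (14^16)^2 ≡ 1130^2 = 1276900 ≡ 529 (mod 1153)
14^50 = 14^32 · 14^16 · 14^2 ≡ 529 · 1130 · 196 ≡ 825 (mod 1153).
So M = 825. Bob computes K = M^41 mod 1153.
825^1 ≡ 825 (mod 1153)
825^2 = (825^1)^2 ≡ 825^2 = 680625 ≡ 355 (mod 1153)
825^4 = (825^2)^2 ≡ 355^2 = 126025 ≡ 348 (mod 1153)
825^8 = (825^4)^2 ≡ 348^2 = 121104 ≡ 39 (mod 1153)
825^16 = (825^8)^2 ≡ 39^2 = 1521 ≡ 368 (mod 1153)
825^32 = (825^16)^2 ≡ 368^2 = 135424 ≡ 523 (mod 1153)
825^41 = 825^32 · 825^8 · 825^1 ≡ 523 · 39 · 825 ≡ 643 (mod 1153).

643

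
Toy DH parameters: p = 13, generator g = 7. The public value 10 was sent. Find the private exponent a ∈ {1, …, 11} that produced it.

2

Try successive powers of 7 modulo 13:
7^1 ≡ 7
7^2 ≡ 10
Found: a = 2.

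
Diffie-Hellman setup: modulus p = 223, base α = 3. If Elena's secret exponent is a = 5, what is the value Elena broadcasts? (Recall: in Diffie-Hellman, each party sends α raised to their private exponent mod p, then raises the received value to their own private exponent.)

Public value = 3^5 (mod 223).
3^1 ≡ 3 (mod 223)
3^2 = (3^1)^2 ≡ 3^2 = 9 ≡ 9 (mod 223)
3^4 = (3^2)^2 ≡ 9^2 = 81 ≡ 81 (mod 223)
3^5 = 3^4 · 3^1 ≡ 81 · 3 ≡ 20 (mod 223).

20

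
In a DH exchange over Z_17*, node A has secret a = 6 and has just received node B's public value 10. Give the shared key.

Shared key K = 10^6 mod 17.
10^1 ≡ 10 (mod 17)
10^2 = (10^1)^2 ≡ 10^2 = 100 ≡ 15 (mod 17)
10^4 = (10^2)^2 ≡ 15^2 = 225 ≡ 4 (mod 17)
10^6 = 10^4 · 10^2 ≡ 4 · 15 ≡ 9 (mod 17).

9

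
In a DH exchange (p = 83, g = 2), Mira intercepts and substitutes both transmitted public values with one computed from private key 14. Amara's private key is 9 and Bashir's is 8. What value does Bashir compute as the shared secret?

40

Bashir receives Mira's public value M = 2^14 mod 83 instead of the honest one.
2^1 ≡ 2 (mod 83)
2^2 = (2^1)^2 ≡ 2^2 = 4 ≡ 4 (mod 83)
2^4 = (2^2)^2 ≡ 4^2 = 16 ≡ 16 (mod 83)
2^8 = (2^4)^2 ≡ 16^2 = 256 ≡ 7 (mod 83)
2^14 = 2^8 · 2^4 · 2^2 ≡ 7 · 16 · 4 ≡ 33 (mod 83).
So M = 33. Bashir computes K = M^8 mod 83.
33^1 ≡ 33 (mod 83)
33^2 = (33^1)^2 ≡ 33^2 = 1089 ≡ 10 (mod 83)
33^4 = (33^2)^2 ≡ 10^2 = 100 ≡ 17 (mod 83)
33^8 = (33^4)^2 ≡ 17^2 = 289 ≡ 40 (mod 83)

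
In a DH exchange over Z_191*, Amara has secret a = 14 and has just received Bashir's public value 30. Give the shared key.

107

Shared key K = 30^14 mod 191.
30^1 ≡ 30 (mod 191)
30^2 = (30^1)^2 ≡ 30^2 = 900 ≡ 136 (mod 191)
30^4 = (30^2)^2 ≡ 136^2 = 18496 ≡ 160 (mod 191)
30^8 = (30^4)^2 ≡ 160^2 = 25600 ≡ 6 (mod 191)
30^14 = 30^8 · 30^4 · 30^2 ≡ 6 · 160 · 136 ≡ 107 (mod 191).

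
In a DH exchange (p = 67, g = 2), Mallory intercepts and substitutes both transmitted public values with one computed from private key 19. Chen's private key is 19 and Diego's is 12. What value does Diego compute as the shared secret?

Diego receives Mallory's public value M = 2^19 mod 67 instead of the honest one.
2^1 ≡ 2 (mod 67)
2^2 = (2^1)^2 ≡ 2^2 = 4 ≡ 4 (mod 67)
2^4 = (2^2)^2 ≡ 4^2 = 16 ≡ 16 (mod 67)
2^8 = (2^4)^2 ≡ 16^2 = 256 ≡ 55 (mod 67)
2^16 = (2^8)^2 ≡ 55^2 = 3025 ≡ 10 (mod 67)
2^19 = 2^16 · 2^2 · 2^1 ≡ 10 · 4 · 2 ≡ 13 (mod 67).
So M = 13. Diego computes K = M^12 mod 67.
13^1 ≡ 13 (mod 67)
13^2 = (13^1)^2 ≡ 13^2 = 169 ≡ 35 (mod 67)
13^4 = (13^2)^2 ≡ 35^2 = 1225 ≡ 19 (mod 67)
13^8 = (13^4)^2 ≡ 19^2 = 361 ≡ 26 (mod 67)
13^12 = 13^8 · 13^4 ≡ 26 · 19 ≡ 25 (mod 67).

25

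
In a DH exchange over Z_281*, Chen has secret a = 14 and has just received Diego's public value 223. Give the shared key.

Shared key K = 223^14 mod 281.
223^1 ≡ 223 (mod 281)
223^2 = (223^1)^2 ≡ 223^2 = 49729 ≡ 273 (mod 281)
223^4 = (223^2)^2 ≡ 273^2 = 74529 ≡ 64 (mod 281)
223^8 = (223^4)^2 ≡ 64^2 = 4096 ≡ 162 (mod 281)
223^14 = 223^8 · 223^4 · 223^2 ≡ 162 · 64 · 273 ≡ 232 (mod 281).

232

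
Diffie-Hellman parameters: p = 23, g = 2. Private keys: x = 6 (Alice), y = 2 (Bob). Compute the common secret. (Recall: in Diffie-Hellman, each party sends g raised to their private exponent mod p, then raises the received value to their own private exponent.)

2

Alice sends A = g^x mod p = 2^6 mod 23.
2^1 ≡ 2 (mod 23)
2^2 = (2^1)^2 ≡ 2^2 = 4 ≡ 4 (mod 23)
2^4 = (2^2)^2 ≡ 4^2 = 16 ≡ 16 (mod 23)
2^6 = 2^4 · 2^2 ≡ 16 · 4 ≡ 18 (mod 23).
So A = 18. Bob then computes K = A^y mod p = 18^2 mod 23.
18^1 ≡ 18 (mod 23)
18^2 = (18^1)^2 ≡ 18^2 = 324 ≡ 2 (mod 23)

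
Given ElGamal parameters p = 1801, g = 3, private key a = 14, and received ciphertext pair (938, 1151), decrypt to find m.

Shared mask s = c₁^a mod p = 938^14 mod 1801.
938^1 ≡ 938 (mod 1801)
938^2 = (938^1)^2 ≡ 938^2 = 879844 ≡ 956 (mod 1801)
938^4 = (938^2)^2 ≡ 956^2 = 913936 ≡ 829 (mod 1801)
938^8 = (938^4)^2 ≡ 829^2 = 687241 ≡ 1060 (mod 1801)
938^14 = 938^8 · 938^4 · 938^2 ≡ 1060 · 829 · 956 ≡ 791 (mod 1801).
So s = 791; s⁻¹ ≡ 1250 (mod 1801).
m = c₂ · s⁻¹ mod 1801 = 1151 · 1250 mod 1801 = 1552.

1552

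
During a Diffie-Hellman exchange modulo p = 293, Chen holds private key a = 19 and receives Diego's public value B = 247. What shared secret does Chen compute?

145

Shared key K = 247^19 mod 293.
247^1 ≡ 247 (mod 293)
247^2 = (247^1)^2 ≡ 247^2 = 61009 ≡ 65 (mod 293)
247^4 = (247^2)^2 ≡ 65^2 = 4225 ≡ 123 (mod 293)
247^8 = (247^4)^2 ≡ 123^2 = 15129 ≡ 186 (mod 293)
247^16 = (247^8)^2 ≡ 186^2 = 34596 ≡ 22 (mod 293)
247^19 = 247^16 · 247^2 · 247^1 ≡ 22 · 65 · 247 ≡ 145 (mod 293).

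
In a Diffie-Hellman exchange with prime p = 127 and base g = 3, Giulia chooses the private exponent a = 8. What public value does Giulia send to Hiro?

Public value = 3^{8} \pmod{127}.
3^1 ≡ 3 (mod 127)
3^2 = (3^1)^2 ≡ 3^2 = 9 ≡ 9 (mod 127)
3^4 = (3^2)^2 ≡ 9^2 = 81 ≡ 81 (mod 127)
3^8 = (3^4)^2 ≡ 81^2 = 6561 ≡ 84 (mod 127)

84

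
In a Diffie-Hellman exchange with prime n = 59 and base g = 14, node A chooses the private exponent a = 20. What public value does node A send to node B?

51

Public value = 14^20 (mod 59).
14^1 ≡ 14 (mod 59)
14^2 = (14^1)^2 ≡ 14^2 = 196 ≡ 19 (mod 59)
14^4 = (14^2)^2 ≡ 19^2 = 361 ≡ 7 (mod 59)
14^8 = (14^4)^2 ≡ 7^2 = 49 ≡ 49 (mod 59)
14^16 = (14^8)^2 ≡ 49^2 = 2401 ≡ 41 (mod 59)
14^20 = 14^16 · 14^4 ≡ 41 · 7 ≡ 51 (mod 59).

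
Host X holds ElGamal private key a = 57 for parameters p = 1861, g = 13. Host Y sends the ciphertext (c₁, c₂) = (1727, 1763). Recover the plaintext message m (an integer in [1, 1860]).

Shared mask s = c₁^a mod p = 1727^57 mod 1861.
1727^1 ≡ 1727 (mod 1861)
1727^2 = (1727^1)^2 ≡ 1727^2 = 2982529 ≡ 1207 (mod 1861)
1727^4 = (1727^2)^2 ≡ 1207^2 = 1456849 ≡ 1547 (mod 1861)
1727^8 = (1727^4)^2 ≡ 1547^2 = 2393209 ≡ 1824 (mod 1861)
1727^16 = (1727^8)^2 ≡ 1824^2 = 3326976 ≡ 1369 (mod 1861)
1727^32 = (1727^16)^2 ≡ 1369^2 = 1874161 ≡ 134 (mod 1861)
1727^57 = 1727^32 · 1727^16 · 1727^8 · 1727^1 ≡ 134 · 1369 · 1824 · 1727 ≡ 599 (mod 1861).
So s = 599; s⁻¹ ≡ 1134 (mod 1861).
m = c₂ · s⁻¹ mod 1861 = 1763 · 1134 mod 1861 = 528.

528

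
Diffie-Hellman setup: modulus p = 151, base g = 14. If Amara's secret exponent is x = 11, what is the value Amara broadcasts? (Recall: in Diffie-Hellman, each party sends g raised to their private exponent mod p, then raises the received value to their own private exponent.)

133

Public value = 14^11 mod 151.
14^1 ≡ 14 (mod 151)
14^2 = (14^1)^2 ≡ 14^2 = 196 ≡ 45 (mod 151)
14^4 = (14^2)^2 ≡ 45^2 = 2025 ≡ 62 (mod 151)
14^8 = (14^4)^2 ≡ 62^2 = 3844 ≡ 69 (mod 151)
14^11 = 14^8 · 14^2 · 14^1 ≡ 69 · 45 · 14 ≡ 133 (mod 151).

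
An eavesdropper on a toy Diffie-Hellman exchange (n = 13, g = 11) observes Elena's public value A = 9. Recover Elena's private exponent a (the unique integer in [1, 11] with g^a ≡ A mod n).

8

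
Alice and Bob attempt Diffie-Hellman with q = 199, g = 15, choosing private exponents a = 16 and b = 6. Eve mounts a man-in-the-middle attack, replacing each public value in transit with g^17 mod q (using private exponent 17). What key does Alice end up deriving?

70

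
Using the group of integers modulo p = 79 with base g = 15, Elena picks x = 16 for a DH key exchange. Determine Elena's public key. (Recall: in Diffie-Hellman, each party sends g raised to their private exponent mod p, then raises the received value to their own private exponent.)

Public value = 15^16 (mod 79).
15^1 ≡ 15 (mod 79)
15^2 = (15^1)^2 ≡ 15^2 = 225 ≡ 67 (mod 79)
15^4 = (15^2)^2 ≡ 67^2 = 4489 ≡ 65 (mod 79)
15^8 = (15^4)^2 ≡ 65^2 = 4225 ≡ 38 (mod 79)
15^16 = (15^8)^2 ≡ 38^2 = 1444 ≡ 22 (mod 79)

22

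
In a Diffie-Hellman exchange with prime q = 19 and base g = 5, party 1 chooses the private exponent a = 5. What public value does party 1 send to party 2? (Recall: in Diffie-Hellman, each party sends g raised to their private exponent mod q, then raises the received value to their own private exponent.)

9

Public value = 5^5 mod 19.
5^1 ≡ 5 (mod 19)
5^2 = (5^1)^2 ≡ 5^2 = 25 ≡ 6 (mod 19)
5^4 = (5^2)^2 ≡ 6^2 = 36 ≡ 17 (mod 19)
5^5 = 5^4 · 5^1 ≡ 17 · 5 ≡ 9 (mod 19).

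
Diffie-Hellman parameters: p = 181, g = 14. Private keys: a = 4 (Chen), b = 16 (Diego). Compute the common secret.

Chen sends A = g^a mod p = 14^4 mod 181.
14^1 ≡ 14 (mod 181)
14^2 = (14^1)^2 ≡ 14^2 = 196 ≡ 15 (mod 181)
14^4 = (14^2)^2 ≡ 15^2 = 225 ≡ 44 (mod 181)
So A = 44. Diego then computes K = A^b mod p = 44^16 mod 181.
44^1 ≡ 44 (mod 181)
44^2 = (44^1)^2 ≡ 44^2 = 1936 ≡ 126 (mod 181)
44^4 = (44^2)^2 ≡ 126^2 = 15876 ≡ 129 (mod 181)
44^8 = (44^4)^2 ≡ 129^2 = 16641 ≡ 170 (mod 181)
44^16 = (44^8)^2 ≡ 170^2 = 28900 ≡ 121 (mod 181)

121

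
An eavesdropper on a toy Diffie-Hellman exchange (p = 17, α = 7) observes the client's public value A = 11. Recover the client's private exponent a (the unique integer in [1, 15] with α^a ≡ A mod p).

Try successive powers of 7 modulo 17:
7^1 ≡ 7
7^2 ≡ 15
7^3 ≡ 3
7^4 ≡ 4
7^5 ≡ 11
Found: a = 5.

5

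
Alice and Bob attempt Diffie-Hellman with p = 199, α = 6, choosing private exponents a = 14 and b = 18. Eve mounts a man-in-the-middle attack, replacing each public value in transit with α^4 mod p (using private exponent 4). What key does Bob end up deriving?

121

Bob receives Eve's public value M = 6^4 mod 199 instead of the honest one.
6^1 ≡ 6 (mod 199)
6^2 = (6^1)^2 ≡ 6^2 = 36 ≡ 36 (mod 199)
6^4 = (6^2)^2 ≡ 36^2 = 1296 ≡ 102 (mod 199)
So M = 102. Bob computes K = M^18 mod 199.
102^1 ≡ 102 (mod 199)
102^2 = (102^1)^2 ≡ 102^2 = 10404 ≡ 56 (mod 199)
102^4 = (102^2)^2 ≡ 56^2 = 3136 ≡ 151 (mod 199)
102^8 = (102^4)^2 ≡ 151^2 = 22801 ≡ 115 (mod 199)
102^16 = (102^8)^2 ≡ 115^2 = 13225 ≡ 91 (mod 199)
102^18 = 102^16 · 102^2 ≡ 91 · 56 ≡ 121 (mod 199).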